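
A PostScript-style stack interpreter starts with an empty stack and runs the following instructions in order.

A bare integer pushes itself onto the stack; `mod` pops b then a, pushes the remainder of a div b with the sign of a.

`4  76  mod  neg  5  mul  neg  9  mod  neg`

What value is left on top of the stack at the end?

4   → 4
76  → 4 76
mod → 4
neg → -4
5   → -4 5
mul → -20
neg → 20
9   → 20 9
mod → 2
neg → -2

-2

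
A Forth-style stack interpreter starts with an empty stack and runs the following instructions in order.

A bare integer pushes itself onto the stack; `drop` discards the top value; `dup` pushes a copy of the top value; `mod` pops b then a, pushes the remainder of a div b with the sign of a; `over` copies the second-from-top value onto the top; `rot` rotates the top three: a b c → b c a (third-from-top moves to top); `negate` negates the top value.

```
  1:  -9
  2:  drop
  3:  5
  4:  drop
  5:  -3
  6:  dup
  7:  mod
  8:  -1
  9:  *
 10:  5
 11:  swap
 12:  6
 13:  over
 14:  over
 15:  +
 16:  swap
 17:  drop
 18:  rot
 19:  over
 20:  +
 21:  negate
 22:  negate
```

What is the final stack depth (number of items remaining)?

3

-9     → [-9]
drop   → []
5      → [5]
drop   → []
-3     → [-3]
dup    → [-3, -3]
mod    → [0]
-1     → [0, -1]
*      → [0]
5      → [0, 5]
swap   → [5, 0]
6      → [5, 0, 6]
over   → [5, 0, 6, 0]
over   → [5, 0, 6, 0, 6]
+      → [5, 0, 6, 6]
swap   → [5, 0, 6, 6]
drop   → [5, 0, 6]
rot    → [0, 6, 5]
over   → [0, 6, 5, 6]
+      → [0, 6, 11]
negate → [0, 6, -11]
negate → [0, 6, 11]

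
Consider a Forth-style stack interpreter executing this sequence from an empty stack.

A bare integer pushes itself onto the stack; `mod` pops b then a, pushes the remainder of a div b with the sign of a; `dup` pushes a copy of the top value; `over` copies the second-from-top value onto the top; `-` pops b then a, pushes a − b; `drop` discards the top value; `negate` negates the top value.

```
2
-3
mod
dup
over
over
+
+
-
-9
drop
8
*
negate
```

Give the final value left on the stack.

2      → 2
-3     → 2 -3
mod    → 2
dup    → 2 2
over   → 2 2 2
over   → 2 2 2 2
+      → 2 2 4
+      → 2 6
-      → -4
-9     → -4 -9
drop   → -4
8      → -4 8
*      → -32
negate → 32

32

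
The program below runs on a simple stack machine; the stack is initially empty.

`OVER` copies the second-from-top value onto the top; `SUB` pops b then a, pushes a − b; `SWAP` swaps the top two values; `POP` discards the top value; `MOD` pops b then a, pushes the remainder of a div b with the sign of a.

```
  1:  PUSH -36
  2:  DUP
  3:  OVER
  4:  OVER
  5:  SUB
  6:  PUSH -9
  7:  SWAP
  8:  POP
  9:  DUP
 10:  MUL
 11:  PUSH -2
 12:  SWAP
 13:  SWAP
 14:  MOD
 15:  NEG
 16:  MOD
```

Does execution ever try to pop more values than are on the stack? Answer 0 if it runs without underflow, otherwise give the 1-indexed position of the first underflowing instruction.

0

PUSH -36 : -36
DUP      : -36 -36
OVER     : -36 -36 -36
OVER     : -36 -36 -36 -36
SUB      : -36 -36 0
PUSH -9  : -36 -36 0 -9
SWAP     : -36 -36 -9 0
POP      : -36 -36 -9
DUP      : -36 -36 -9 -9
MUL      : -36 -36 81
PUSH -2  : -36 -36 81 -2
SWAP     : -36 -36 -2 81
SWAP     : -36 -36 81 -2
MOD      : -36 -36 1
NEG      : -36 -36 -1
MOD      : -36 0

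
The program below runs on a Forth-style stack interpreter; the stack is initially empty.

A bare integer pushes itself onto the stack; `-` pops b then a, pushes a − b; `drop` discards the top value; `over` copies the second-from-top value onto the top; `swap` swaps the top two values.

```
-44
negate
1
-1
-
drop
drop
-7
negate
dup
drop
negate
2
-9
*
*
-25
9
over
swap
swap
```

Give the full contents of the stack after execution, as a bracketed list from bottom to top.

[126, -25, 9, -25]

-44     [-44]
negate  [44]
1       [44, 1]
-1      [44, 1, -1]
-       [44, 2]
drop    [44]
drop    []
-7      [-7]
negate  [7]
dup     [7, 7]
drop    [7]
negate  [-7]
2       [-7, 2]
-9      [-7, 2, -9]
*       [-7, -18]
*       [126]
-25     [126, -25]
9       [126, -25, 9]
over    [126, -25, 9, -25]
swap    [126, -25, -25, 9]
swap    [126, -25, 9, -25]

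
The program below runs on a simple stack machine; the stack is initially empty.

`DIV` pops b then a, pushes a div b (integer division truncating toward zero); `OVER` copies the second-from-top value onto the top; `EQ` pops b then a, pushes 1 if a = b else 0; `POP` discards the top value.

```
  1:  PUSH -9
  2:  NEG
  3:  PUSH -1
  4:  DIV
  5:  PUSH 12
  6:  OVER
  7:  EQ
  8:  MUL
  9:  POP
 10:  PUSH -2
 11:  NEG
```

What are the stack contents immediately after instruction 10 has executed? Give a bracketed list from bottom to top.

PUSH -9  [-9]
NEG      [9]
PUSH -1  [9, -1]
DIV      [-9]
PUSH 12  [-9, 12]
OVER     [-9, 12, -9]
EQ       [-9, 0]
MUL      [0]
POP      []
PUSH -2  [-2]

[-2]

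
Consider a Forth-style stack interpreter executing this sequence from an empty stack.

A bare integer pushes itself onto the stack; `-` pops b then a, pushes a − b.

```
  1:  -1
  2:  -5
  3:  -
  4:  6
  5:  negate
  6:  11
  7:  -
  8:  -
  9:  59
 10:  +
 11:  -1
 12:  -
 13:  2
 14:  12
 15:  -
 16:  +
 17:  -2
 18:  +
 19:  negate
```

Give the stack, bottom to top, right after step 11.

-1     -> [-1]
-5     -> [-1, -5]
-      -> [4]
6      -> [4, 6]
negate -> [4, -6]
11     -> [4, -6, 11]
-      -> [4, -17]
-      -> [21]
59     -> [21, 59]
+      -> [80]
-1     -> [80, -1]

[80, -1]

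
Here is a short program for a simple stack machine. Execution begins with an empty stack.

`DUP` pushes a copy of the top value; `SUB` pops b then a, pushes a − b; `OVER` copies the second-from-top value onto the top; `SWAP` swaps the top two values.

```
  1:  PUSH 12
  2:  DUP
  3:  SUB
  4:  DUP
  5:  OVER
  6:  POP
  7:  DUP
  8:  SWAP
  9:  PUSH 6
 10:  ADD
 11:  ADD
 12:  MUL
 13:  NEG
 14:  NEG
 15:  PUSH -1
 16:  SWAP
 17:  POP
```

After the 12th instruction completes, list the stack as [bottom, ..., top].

PUSH 12 → [12]
DUP     → [12, 12]
SUB     → [0]
DUP     → [0, 0]
OVER    → [0, 0, 0]
POP     → [0, 0]
DUP     → [0, 0, 0]
SWAP    → [0, 0, 0]
PUSH 6  → [0, 0, 0, 6]
ADD     → [0, 0, 6]
ADD     → [0, 6]
MUL     → [0]

[0]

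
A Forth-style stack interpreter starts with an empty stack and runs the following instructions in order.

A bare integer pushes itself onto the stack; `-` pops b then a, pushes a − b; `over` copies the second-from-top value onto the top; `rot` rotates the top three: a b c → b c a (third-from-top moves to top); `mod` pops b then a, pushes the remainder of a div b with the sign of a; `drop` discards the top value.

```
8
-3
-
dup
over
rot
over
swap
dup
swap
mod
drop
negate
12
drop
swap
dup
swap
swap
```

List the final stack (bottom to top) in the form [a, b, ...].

8      -> [8]
-3     -> [8, -3]
-      -> [11]
dup    -> [11, 11]
over   -> [11, 11, 11]
rot    -> [11, 11, 11]
over   -> [11, 11, 11, 11]
swap   -> [11, 11, 11, 11]
dup    -> [11, 11, 11, 11, 11]
swap   -> [11, 11, 11, 11, 11]
mod    -> [11, 11, 11, 0]
drop   -> [11, 11, 11]
negate -> [11, 11, -11]
12     -> [11, 11, -11, 12]
drop   -> [11, 11, -11]
swap   -> [11, -11, 11]
dup    -> [11, -11, 11, 11]
swap   -> [11, -11, 11, 11]
swap   -> [11, -11, 11, 11]

[11, -11, 11, 11]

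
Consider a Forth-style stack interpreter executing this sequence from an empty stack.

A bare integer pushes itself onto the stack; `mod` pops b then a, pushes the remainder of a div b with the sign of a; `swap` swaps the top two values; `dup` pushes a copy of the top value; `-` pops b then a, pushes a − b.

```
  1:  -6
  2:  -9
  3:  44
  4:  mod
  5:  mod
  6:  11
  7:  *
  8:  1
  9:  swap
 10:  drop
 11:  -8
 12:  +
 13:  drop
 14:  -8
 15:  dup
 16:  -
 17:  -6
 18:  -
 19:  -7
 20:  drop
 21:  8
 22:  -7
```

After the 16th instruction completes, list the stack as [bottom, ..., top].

[0]

-6   → -6
-9   → -6 -9
44   → -6 -9 44
mod  → -6 -9
mod  → -6
11   → -6 11
*    → -66
1    → -66 1
swap → 1 -66
drop → 1
-8   → 1 -8
+    → -7
drop → (empty)
-8   → -8
dup  → -8 -8
-    → 0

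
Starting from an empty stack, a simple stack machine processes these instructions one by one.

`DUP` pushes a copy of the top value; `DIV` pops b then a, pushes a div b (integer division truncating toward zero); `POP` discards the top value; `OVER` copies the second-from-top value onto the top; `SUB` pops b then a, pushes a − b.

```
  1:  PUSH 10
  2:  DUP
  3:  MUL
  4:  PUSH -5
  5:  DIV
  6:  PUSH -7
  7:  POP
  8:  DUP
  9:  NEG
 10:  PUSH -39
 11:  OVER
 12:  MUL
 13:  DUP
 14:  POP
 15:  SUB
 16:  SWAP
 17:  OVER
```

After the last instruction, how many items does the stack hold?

PUSH 10   [10]
DUP       [10, 10]
MUL       [100]
PUSH -5   [100, -5]
DIV       [-20]
PUSH -7   [-20, -7]
POP       [-20]
DUP       [-20, -20]
NEG       [-20, 20]
PUSH -39  [-20, 20, -39]
OVER      [-20, 20, -39, 20]
MUL       [-20, 20, -780]
DUP       [-20, 20, -780, -780]
POP       [-20, 20, -780]
SUB       [-20, 800]
SWAP      [800, -20]
OVER      [800, -20, 800]

3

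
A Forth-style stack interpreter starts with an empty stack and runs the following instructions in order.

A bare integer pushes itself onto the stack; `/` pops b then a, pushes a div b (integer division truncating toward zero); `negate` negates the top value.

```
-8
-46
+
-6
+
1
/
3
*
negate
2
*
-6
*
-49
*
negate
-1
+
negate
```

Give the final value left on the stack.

105841

-8     → [-8]
-46    → [-8, -46]
+      → [-54]
-6     → [-54, -6]
+      → [-60]
1      → [-60, 1]
/      → [-60]
3      → [-60, 3]
*      → [-180]
negate → [180]
2      → [180, 2]
*      → [360]
-6     → [360, -6]
*      → [-2160]
-49    → [-2160, -49]
*      → [105840]
negate → [-105840]
-1     → [-105840, -1]
+      → [-105841]
negate → [105841]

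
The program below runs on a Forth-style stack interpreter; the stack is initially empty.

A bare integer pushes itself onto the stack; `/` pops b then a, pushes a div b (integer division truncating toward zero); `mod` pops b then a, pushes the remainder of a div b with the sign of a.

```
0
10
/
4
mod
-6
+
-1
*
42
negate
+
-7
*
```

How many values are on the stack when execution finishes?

0      → 0
10     → 0 10
/      → 0
4      → 0 4
mod    → 0
-6     → 0 -6
+      → -6
-1     → -6 -1
*      → 6
42     → 6 42
negate → 6 -42
+      → -36
-7     → -36 -7
*      → 252

1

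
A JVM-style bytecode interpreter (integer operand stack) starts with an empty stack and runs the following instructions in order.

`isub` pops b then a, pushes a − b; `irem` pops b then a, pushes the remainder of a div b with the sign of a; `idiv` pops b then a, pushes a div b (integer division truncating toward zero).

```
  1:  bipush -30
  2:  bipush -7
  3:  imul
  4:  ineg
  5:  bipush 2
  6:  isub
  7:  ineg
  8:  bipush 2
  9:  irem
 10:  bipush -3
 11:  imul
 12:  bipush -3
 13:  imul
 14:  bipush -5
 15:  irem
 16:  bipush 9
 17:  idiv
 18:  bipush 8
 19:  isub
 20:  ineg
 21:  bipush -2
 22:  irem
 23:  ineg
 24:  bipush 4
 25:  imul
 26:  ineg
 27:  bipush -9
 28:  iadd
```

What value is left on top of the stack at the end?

-9

bipush -30  -30
bipush -7   -30 -7
imul        210
ineg        -210
bipush 2    -210 2
isub        -212
ineg        212
bipush 2    212 2
irem        0
bipush -3   0 -3
imul        0
bipush -3   0 -3
imul        0
bipush -5   0 -5
irem        0
bipush 9    0 9
idiv        0
bipush 8    0 8
isub        -8
ineg        8
bipush -2   8 -2
irem        0
ineg        0
bipush 4    0 4
imul        0
ineg        0
bipush -9   0 -9
iadd        -9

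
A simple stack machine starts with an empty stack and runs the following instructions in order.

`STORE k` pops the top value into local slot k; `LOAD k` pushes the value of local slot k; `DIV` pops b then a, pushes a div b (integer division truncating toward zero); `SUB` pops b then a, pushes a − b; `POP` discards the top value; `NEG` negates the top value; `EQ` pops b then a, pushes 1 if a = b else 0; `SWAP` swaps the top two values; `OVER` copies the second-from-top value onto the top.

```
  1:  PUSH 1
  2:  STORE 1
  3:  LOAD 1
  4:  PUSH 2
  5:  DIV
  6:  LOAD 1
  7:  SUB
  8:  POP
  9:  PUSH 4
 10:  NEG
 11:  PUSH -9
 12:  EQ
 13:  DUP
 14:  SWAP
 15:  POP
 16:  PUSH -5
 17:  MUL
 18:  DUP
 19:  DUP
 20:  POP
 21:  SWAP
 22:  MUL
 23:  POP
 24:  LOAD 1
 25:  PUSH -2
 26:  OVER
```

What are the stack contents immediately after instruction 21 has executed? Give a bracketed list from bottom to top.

[0, 0]

PUSH 1  : [1]
STORE 1 : []
LOAD 1  : [1]
PUSH 2  : [1, 2]
DIV     : [0]
LOAD 1  : [0, 1]
SUB     : [-1]
POP     : []
PUSH 4  : [4]
NEG     : [-4]
PUSH -9 : [-4, -9]
EQ      : [0]
DUP     : [0, 0]
SWAP    : [0, 0]
POP     : [0]
PUSH -5 : [0, -5]
MUL     : [0]
DUP     : [0, 0]
DUP     : [0, 0, 0]
POP     : [0, 0]
SWAP    : [0, 0]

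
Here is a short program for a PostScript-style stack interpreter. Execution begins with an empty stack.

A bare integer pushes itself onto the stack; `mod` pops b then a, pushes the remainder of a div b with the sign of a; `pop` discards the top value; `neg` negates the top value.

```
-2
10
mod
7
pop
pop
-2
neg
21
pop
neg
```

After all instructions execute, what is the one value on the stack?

-2

-2  → -2
10  → -2 10
mod → -2
7   → -2 7
pop → -2
pop → (empty)
-2  → -2
neg → 2
21  → 2 21
pop → 2
neg → -2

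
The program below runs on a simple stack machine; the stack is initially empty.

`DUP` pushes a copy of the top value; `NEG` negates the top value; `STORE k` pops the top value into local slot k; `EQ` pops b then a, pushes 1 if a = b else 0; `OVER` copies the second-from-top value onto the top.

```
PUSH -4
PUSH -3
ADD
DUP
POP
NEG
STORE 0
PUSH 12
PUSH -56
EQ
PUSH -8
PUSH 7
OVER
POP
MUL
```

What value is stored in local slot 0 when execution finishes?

7

PUSH -4   [-4]
PUSH -3   [-4, -3]
ADD       [-7]
DUP       [-7, -7]
POP       [-7]
NEG       [7]
STORE 0   []
PUSH 12   [12]
PUSH -56  [12, -56]
EQ        [0]
PUSH -8   [0, -8]
PUSH 7    [0, -8, 7]
OVER      [0, -8, 7, -8]
POP       [0, -8, 7]
MUL       [0, -56]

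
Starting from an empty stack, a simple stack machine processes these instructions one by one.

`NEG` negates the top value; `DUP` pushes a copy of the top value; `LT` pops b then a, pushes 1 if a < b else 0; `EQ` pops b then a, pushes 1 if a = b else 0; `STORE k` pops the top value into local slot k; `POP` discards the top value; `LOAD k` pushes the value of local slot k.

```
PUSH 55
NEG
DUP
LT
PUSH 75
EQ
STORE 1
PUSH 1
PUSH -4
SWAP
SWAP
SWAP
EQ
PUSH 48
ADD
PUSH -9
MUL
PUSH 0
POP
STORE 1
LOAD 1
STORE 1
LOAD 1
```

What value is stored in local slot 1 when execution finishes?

PUSH 55 -> 55
NEG     -> -55
DUP     -> -55 -55
LT      -> 0
PUSH 75 -> 0 75
EQ      -> 0
STORE 1 -> (empty)
PUSH 1  -> 1
PUSH -4 -> 1 -4
SWAP    -> -4 1
SWAP    -> 1 -4
SWAP    -> -4 1
EQ      -> 0
PUSH 48 -> 0 48
ADD     -> 48
PUSH -9 -> 48 -9
MUL     -> -432
PUSH 0  -> -432 0
POP     -> -432
STORE 1 -> (empty)
LOAD 1  -> -432
STORE 1 -> (empty)
LOAD 1  -> -432

-432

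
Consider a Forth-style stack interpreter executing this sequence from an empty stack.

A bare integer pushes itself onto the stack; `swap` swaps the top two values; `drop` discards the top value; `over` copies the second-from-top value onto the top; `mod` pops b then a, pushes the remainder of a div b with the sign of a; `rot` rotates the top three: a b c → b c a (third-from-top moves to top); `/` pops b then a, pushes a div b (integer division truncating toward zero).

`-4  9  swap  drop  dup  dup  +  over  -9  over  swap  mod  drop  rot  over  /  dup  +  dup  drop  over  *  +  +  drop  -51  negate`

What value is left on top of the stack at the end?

51

-4     : [-4]
9      : [-4, 9]
swap   : [9, -4]
drop   : [9]
dup    : [9, 9]
dup    : [9, 9, 9]
+      : [9, 18]
over   : [9, 18, 9]
-9     : [9, 18, 9, -9]
over   : [9, 18, 9, -9, 9]
swap   : [9, 18, 9, 9, -9]
mod    : [9, 18, 9, 0]
drop   : [9, 18, 9]
rot    : [18, 9, 9]
over   : [18, 9, 9, 9]
/      : [18, 9, 1]
dup    : [18, 9, 1, 1]
+      : [18, 9, 2]
dup    : [18, 9, 2, 2]
drop   : [18, 9, 2]
over   : [18, 9, 2, 9]
*      : [18, 9, 18]
+      : [18, 27]
+      : [45]
drop   : []
-51    : [-51]
negate : [51]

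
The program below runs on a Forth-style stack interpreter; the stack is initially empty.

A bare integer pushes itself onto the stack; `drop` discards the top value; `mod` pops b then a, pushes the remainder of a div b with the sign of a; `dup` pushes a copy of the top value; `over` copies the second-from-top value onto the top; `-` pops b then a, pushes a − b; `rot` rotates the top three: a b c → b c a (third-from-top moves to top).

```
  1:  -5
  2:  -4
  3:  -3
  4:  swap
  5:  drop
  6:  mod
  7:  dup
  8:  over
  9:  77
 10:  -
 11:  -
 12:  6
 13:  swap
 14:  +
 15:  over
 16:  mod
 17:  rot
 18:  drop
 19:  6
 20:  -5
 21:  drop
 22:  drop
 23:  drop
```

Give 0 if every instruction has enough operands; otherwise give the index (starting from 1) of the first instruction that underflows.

-5   -> [-5]
-4   -> [-5, -4]
-3   -> [-5, -4, -3]
swap -> [-5, -3, -4]
drop -> [-5, -3]
mod  -> [-2]
dup  -> [-2, -2]
over -> [-2, -2, -2]
77   -> [-2, -2, -2, 77]
-    -> [-2, -2, -79]
-    -> [-2, 77]
6    -> [-2, 77, 6]
swap -> [-2, 6, 77]
+    -> [-2, 83]
over -> [-2, 83, -2]
mod  -> [-2, 1]
rot  — needs 3 operands, stack has 2 → underflow

17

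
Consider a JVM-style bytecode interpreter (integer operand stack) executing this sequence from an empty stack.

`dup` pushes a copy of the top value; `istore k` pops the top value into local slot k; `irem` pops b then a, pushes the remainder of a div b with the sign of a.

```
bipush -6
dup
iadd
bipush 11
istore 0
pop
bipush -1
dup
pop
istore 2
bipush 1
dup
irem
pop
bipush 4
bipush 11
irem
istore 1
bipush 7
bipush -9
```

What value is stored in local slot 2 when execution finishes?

-1

bipush -6 → -6
dup       → -6 -6
iadd      → -12
bipush 11 → -12 11
istore 0  → -12
pop       → (empty)
bipush -1 → -1
dup       → -1 -1
pop       → -1
istore 2  → (empty)
bipush 1  → 1
dup       → 1 1
irem      → 0
pop       → (empty)
bipush 4  → 4
bipush 11 → 4 11
irem      → 4
istore 1  → (empty)
bipush 7  → 7
bipush -9 → 7 -9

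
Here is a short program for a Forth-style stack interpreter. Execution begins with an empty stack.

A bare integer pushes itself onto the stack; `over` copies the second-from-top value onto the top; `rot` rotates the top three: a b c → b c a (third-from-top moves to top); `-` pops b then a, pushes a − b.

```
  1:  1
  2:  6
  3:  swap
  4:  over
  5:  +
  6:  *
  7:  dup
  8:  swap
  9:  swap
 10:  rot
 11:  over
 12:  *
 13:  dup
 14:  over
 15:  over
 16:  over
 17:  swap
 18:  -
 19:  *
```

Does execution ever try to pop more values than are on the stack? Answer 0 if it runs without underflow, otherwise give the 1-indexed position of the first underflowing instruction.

1    : 1
6    : 1 6
swap : 6 1
over : 6 1 6
+    : 6 7
*    : 42
dup  : 42 42
swap : 42 42
swap : 42 42
rot  — needs 3 operands, stack has 2 → underflow

10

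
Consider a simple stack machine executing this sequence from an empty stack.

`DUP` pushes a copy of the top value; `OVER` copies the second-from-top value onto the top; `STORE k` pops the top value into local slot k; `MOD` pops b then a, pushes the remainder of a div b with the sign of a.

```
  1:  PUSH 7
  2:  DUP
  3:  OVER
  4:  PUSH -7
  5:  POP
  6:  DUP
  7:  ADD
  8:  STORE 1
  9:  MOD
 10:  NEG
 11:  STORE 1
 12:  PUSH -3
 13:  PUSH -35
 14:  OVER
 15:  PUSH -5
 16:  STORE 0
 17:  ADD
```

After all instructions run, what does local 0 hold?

PUSH 7   → 7
DUP      → 7 7
OVER     → 7 7 7
PUSH -7  → 7 7 7 -7
POP      → 7 7 7
DUP      → 7 7 7 7
ADD      → 7 7 14
STORE 1  → 7 7
MOD      → 0
NEG      → 0
STORE 1  → (empty)
PUSH -3  → -3
PUSH -35 → -3 -35
OVER     → -3 -35 -3
PUSH -5  → -3 -35 -3 -5
STORE 0  → -3 -35 -3
ADD      → -3 -38

-5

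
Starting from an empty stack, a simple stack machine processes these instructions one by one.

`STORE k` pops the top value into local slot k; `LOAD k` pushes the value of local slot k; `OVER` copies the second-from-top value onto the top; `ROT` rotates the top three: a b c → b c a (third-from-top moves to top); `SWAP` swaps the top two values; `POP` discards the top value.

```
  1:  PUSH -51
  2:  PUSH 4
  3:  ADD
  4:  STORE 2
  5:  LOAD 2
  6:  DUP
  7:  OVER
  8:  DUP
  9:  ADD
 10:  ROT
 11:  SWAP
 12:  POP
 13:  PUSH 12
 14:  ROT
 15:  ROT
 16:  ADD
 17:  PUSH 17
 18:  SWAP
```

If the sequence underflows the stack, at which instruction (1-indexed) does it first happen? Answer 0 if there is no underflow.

PUSH -51 -> -51
PUSH 4   -> -51 4
ADD      -> -47
STORE 2  -> (empty)
LOAD 2   -> -47
DUP      -> -47 -47
OVER     -> -47 -47 -47
DUP      -> -47 -47 -47 -47
ADD      -> -47 -47 -94
ROT      -> -47 -94 -47
SWAP     -> -47 -47 -94
POP      -> -47 -47
PUSH 12  -> -47 -47 12
ROT      -> -47 12 -47
ROT      -> 12 -47 -47
ADD      -> 12 -94
PUSH 17  -> 12 -94 17
SWAP     -> 12 17 -94

0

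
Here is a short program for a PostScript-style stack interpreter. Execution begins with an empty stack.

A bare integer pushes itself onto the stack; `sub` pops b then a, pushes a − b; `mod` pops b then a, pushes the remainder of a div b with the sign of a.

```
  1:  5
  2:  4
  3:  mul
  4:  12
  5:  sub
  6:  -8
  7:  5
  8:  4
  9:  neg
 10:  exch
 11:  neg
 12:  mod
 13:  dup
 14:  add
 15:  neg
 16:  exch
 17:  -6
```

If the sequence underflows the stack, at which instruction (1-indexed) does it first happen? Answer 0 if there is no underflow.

0

5    → [5]
4    → [5, 4]
mul  → [20]
12   → [20, 12]
sub  → [8]
-8   → [8, -8]
5    → [8, -8, 5]
4    → [8, -8, 5, 4]
neg  → [8, -8, 5, -4]
exch → [8, -8, -4, 5]
neg  → [8, -8, -4, -5]
mod  → [8, -8, -4]
dup  → [8, -8, -4, -4]
add  → [8, -8, -8]
neg  → [8, -8, 8]
exch → [8, 8, -8]
-6   → [8, 8, -8, -6]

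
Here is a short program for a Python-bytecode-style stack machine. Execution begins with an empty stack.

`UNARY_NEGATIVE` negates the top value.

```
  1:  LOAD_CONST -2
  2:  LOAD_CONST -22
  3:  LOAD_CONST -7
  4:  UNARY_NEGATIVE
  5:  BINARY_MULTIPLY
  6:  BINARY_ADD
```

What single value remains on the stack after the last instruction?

LOAD_CONST -2   → -2
LOAD_CONST -22  → -2 -22
LOAD_CONST -7   → -2 -22 -7
UNARY_NEGATIVE  → -2 -22 7
BINARY_MULTIPLY → -2 -154
BINARY_ADD      → -156

-156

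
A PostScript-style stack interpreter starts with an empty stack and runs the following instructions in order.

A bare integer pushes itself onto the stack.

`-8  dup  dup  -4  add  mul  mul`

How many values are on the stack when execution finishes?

1

-8  -> -8
dup -> -8 -8
dup -> -8 -8 -8
-4  -> -8 -8 -8 -4
add -> -8 -8 -12
mul -> -8 96
mul -> -768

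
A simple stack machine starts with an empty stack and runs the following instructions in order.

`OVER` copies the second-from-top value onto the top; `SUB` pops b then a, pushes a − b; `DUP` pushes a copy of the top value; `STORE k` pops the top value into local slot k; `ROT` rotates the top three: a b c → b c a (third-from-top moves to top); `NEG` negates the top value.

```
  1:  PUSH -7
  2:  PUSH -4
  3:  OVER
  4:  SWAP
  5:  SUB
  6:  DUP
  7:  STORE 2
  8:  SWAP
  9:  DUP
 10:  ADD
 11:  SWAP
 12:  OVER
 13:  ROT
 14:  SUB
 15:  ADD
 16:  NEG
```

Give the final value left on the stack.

PUSH -7 -> [-7]
PUSH -4 -> [-7, -4]
OVER    -> [-7, -4, -7]
SWAP    -> [-7, -7, -4]
SUB     -> [-7, -3]
DUP     -> [-7, -3, -3]
STORE 2 -> [-7, -3]
SWAP    -> [-3, -7]
DUP     -> [-3, -7, -7]
ADD     -> [-3, -14]
SWAP    -> [-14, -3]
OVER    -> [-14, -3, -14]
ROT     -> [-3, -14, -14]
SUB     -> [-3, 0]
ADD     -> [-3]
NEG     -> [3]

3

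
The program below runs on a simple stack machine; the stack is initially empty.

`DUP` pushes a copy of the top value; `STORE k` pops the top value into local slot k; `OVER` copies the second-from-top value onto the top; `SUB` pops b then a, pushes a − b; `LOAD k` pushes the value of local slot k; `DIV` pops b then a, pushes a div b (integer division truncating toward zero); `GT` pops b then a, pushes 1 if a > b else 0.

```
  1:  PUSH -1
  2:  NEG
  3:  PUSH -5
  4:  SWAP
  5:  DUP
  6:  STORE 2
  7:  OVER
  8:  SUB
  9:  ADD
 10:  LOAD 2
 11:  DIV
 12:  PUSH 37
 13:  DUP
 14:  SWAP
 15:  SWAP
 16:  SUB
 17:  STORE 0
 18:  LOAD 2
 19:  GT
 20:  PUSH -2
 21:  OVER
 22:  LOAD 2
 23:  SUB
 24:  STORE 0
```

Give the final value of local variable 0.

-1

PUSH -1  [-1]
NEG      [1]
PUSH -5  [1, -5]
SWAP     [-5, 1]
DUP      [-5, 1, 1]
STORE 2  [-5, 1]
OVER     [-5, 1, -5]
SUB      [-5, 6]
ADD      [1]
LOAD 2   [1, 1]
DIV      [1]
PUSH 37  [1, 37]
DUP      [1, 37, 37]
SWAP     [1, 37, 37]
SWAP     [1, 37, 37]
SUB      [1, 0]
STORE 0  [1]
LOAD 2   [1, 1]
GT       [0]
PUSH -2  [0, -2]
OVER     [0, -2, 0]
LOAD 2   [0, -2, 0, 1]
SUB      [0, -2, -1]
STORE 0  [0, -2]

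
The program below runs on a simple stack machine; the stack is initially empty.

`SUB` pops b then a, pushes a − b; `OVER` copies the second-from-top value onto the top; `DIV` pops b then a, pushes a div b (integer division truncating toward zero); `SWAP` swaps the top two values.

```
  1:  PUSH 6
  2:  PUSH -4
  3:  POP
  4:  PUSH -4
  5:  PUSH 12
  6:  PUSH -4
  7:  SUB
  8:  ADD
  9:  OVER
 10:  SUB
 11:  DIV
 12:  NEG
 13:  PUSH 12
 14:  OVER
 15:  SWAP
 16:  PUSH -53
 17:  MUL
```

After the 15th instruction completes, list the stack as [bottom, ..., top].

[-1, -1, 12]

PUSH 6   6
PUSH -4  6 -4
POP      6
PUSH -4  6 -4
PUSH 12  6 -4 12
PUSH -4  6 -4 12 -4
SUB      6 -4 16
ADD      6 12
OVER     6 12 6
SUB      6 6
DIV      1
NEG      -1
PUSH 12  -1 12
OVER     -1 12 -1
SWAP     -1 -1 12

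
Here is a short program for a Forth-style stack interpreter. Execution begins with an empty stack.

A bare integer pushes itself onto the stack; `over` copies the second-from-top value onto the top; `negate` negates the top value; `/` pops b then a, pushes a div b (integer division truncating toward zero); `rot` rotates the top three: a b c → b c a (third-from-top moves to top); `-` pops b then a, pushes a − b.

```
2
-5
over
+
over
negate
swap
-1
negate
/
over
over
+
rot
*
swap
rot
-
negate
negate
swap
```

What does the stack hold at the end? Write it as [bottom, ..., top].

[-5, 10]

2      -> [2]
-5     -> [2, -5]
over   -> [2, -5, 2]
+      -> [2, -3]
over   -> [2, -3, 2]
negate -> [2, -3, -2]
swap   -> [2, -2, -3]
-1     -> [2, -2, -3, -1]
negate -> [2, -2, -3, 1]
/      -> [2, -2, -3]
over   -> [2, -2, -3, -2]
over   -> [2, -2, -3, -2, -3]
+      -> [2, -2, -3, -5]
rot    -> [2, -3, -5, -2]
*      -> [2, -3, 10]
swap   -> [2, 10, -3]
rot    -> [10, -3, 2]
-      -> [10, -5]
negate -> [10, 5]
negate -> [10, -5]
swap   -> [-5, 10]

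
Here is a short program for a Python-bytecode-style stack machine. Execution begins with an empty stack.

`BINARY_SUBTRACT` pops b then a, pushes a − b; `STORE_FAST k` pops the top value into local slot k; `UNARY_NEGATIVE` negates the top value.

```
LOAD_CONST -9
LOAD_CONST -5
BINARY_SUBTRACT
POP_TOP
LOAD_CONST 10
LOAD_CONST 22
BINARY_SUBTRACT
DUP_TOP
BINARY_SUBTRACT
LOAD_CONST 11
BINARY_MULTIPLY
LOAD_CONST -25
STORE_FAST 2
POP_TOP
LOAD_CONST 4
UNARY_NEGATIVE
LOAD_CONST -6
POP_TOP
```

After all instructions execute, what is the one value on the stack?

LOAD_CONST -9   -> -9
LOAD_CONST -5   -> -9 -5
BINARY_SUBTRACT -> -4
POP_TOP         -> (empty)
LOAD_CONST 10   -> 10
LOAD_CONST 22   -> 10 22
BINARY_SUBTRACT -> -12
DUP_TOP         -> -12 -12
BINARY_SUBTRACT -> 0
LOAD_CONST 11   -> 0 11
BINARY_MULTIPLY -> 0
LOAD_CONST -25  -> 0 -25
STORE_FAST 2    -> 0
POP_TOP         -> (empty)
LOAD_CONST 4    -> 4
UNARY_NEGATIVE  -> -4
LOAD_CONST -6   -> -4 -6
POP_TOP         -> -4

-4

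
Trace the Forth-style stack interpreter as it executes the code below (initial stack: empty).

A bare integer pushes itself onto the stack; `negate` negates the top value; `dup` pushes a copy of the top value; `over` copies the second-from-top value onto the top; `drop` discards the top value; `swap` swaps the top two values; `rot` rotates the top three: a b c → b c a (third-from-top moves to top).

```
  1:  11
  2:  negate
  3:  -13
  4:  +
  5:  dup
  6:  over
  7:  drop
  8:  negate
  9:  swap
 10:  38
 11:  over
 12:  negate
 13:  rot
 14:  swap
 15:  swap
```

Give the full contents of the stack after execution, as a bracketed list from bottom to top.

[24, 38, 24, -24]

11      11
negate  -11
-13     -11 -13
+       -24
dup     -24 -24
over    -24 -24 -24
drop    -24 -24
negate  -24 24
swap    24 -24
38      24 -24 38
over    24 -24 38 -24
negate  24 -24 38 24
rot     24 38 24 -24
swap    24 38 -24 24
swap    24 38 24 -24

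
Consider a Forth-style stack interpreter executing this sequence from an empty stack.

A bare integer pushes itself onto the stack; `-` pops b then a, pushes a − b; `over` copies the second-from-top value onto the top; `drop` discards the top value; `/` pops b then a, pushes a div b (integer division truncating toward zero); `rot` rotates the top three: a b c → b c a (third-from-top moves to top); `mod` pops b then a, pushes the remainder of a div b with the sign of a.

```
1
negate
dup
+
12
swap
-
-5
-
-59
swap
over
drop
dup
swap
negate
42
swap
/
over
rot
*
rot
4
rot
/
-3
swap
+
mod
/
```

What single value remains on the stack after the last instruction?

1

1      : [1]
negate : [-1]
dup    : [-1, -1]
+      : [-2]
12     : [-2, 12]
swap   : [12, -2]
-      : [14]
-5     : [14, -5]
-      : [19]
-59    : [19, -59]
swap   : [-59, 19]
over   : [-59, 19, -59]
drop   : [-59, 19]
dup    : [-59, 19, 19]
swap   : [-59, 19, 19]
negate : [-59, 19, -19]
42     : [-59, 19, -19, 42]
swap   : [-59, 19, 42, -19]
/      : [-59, 19, -2]
over   : [-59, 19, -2, 19]
rot    : [-59, -2, 19, 19]
*      : [-59, -2, 361]
rot    : [-2, 361, -59]
4      : [-2, 361, -59, 4]
rot    : [-2, -59, 4, 361]
/      : [-2, -59, 0]
-3     : [-2, -59, 0, -3]
swap   : [-2, -59, -3, 0]
+      : [-2, -59, -3]
mod    : [-2, -2]
/      : [1]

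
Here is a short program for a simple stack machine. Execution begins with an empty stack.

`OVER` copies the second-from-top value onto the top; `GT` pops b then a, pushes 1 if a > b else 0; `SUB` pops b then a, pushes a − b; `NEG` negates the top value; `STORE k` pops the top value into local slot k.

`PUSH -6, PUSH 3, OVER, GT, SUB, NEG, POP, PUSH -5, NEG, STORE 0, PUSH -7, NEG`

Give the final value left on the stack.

7

PUSH -6 -> [-6]
PUSH 3  -> [-6, 3]
OVER    -> [-6, 3, -6]
GT      -> [-6, 1]
SUB     -> [-7]
NEG     -> [7]
POP     -> []
PUSH -5 -> [-5]
NEG     -> [5]
STORE 0 -> []
PUSH -7 -> [-7]
NEG     -> [7]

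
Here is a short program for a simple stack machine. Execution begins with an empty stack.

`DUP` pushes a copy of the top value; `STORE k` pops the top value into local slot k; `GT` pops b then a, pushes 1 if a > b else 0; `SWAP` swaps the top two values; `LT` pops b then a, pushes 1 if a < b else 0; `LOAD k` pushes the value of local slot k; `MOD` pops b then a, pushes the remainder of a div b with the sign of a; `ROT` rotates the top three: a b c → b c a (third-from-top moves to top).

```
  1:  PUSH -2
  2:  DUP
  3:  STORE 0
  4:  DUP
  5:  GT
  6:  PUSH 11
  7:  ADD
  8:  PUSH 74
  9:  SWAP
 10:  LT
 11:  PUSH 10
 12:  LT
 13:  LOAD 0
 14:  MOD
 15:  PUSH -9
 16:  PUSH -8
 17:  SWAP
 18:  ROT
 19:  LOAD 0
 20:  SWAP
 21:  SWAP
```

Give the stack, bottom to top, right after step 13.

[1, -2]

PUSH -2 -> [-2]
DUP     -> [-2, -2]
STORE 0 -> [-2]
DUP     -> [-2, -2]
GT      -> [0]
PUSH 11 -> [0, 11]
ADD     -> [11]
PUSH 74 -> [11, 74]
SWAP    -> [74, 11]
LT      -> [0]
PUSH 10 -> [0, 10]
LT      -> [1]
LOAD 0  -> [1, -2]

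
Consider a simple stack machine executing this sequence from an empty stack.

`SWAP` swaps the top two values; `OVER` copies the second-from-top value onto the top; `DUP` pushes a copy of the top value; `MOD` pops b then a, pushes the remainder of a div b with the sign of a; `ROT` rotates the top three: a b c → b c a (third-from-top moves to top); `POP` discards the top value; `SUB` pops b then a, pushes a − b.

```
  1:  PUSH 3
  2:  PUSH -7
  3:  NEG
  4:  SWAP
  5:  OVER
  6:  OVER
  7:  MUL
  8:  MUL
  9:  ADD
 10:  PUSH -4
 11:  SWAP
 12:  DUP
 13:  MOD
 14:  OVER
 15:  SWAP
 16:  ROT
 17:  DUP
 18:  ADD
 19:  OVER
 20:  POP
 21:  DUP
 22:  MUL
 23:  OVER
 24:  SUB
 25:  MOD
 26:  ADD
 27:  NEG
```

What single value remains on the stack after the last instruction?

4

PUSH 3   [3]
PUSH -7  [3, -7]
NEG      [3, 7]
SWAP     [7, 3]
OVER     [7, 3, 7]
OVER     [7, 3, 7, 3]
MUL      [7, 3, 21]
MUL      [7, 63]
ADD      [70]
PUSH -4  [70, -4]
SWAP     [-4, 70]
DUP      [-4, 70, 70]
MOD      [-4, 0]
OVER     [-4, 0, -4]
SWAP     [-4, -4, 0]
ROT      [-4, 0, -4]
DUP      [-4, 0, -4, -4]
ADD      [-4, 0, -8]
OVER     [-4, 0, -8, 0]
POP      [-4, 0, -8]
DUP      [-4, 0, -8, -8]
MUL      [-4, 0, 64]
OVER     [-4, 0, 64, 0]
SUB      [-4, 0, 64]
MOD      [-4, 0]
ADD      [-4]
NEG      [4]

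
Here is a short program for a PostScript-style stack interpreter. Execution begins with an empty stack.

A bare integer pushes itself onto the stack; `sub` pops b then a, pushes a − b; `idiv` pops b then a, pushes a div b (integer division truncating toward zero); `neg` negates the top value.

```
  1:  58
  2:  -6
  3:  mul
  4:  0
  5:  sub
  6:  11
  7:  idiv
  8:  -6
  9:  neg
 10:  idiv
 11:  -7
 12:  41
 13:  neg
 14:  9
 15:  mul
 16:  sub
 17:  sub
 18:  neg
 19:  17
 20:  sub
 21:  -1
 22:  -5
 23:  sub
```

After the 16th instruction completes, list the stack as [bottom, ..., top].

58   -> [58]
-6   -> [58, -6]
mul  -> [-348]
0    -> [-348, 0]
sub  -> [-348]
11   -> [-348, 11]
idiv -> [-31]
-6   -> [-31, -6]
neg  -> [-31, 6]
idiv -> [-5]
-7   -> [-5, -7]
41   -> [-5, -7, 41]
neg  -> [-5, -7, -41]
9    -> [-5, -7, -41, 9]
mul  -> [-5, -7, -369]
sub  -> [-5, 362]

[-5, 362]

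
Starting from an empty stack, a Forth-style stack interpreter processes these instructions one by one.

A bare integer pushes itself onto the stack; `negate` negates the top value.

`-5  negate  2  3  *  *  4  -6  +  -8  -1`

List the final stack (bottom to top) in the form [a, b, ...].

[30, -2, -8, -1]

-5     → [-5]
negate → [5]
2      → [5, 2]
3      → [5, 2, 3]
*      → [5, 6]
*      → [30]
4      → [30, 4]
-6     → [30, 4, -6]
+      → [30, -2]
-8     → [30, -2, -8]
-1     → [30, -2, -8, -1]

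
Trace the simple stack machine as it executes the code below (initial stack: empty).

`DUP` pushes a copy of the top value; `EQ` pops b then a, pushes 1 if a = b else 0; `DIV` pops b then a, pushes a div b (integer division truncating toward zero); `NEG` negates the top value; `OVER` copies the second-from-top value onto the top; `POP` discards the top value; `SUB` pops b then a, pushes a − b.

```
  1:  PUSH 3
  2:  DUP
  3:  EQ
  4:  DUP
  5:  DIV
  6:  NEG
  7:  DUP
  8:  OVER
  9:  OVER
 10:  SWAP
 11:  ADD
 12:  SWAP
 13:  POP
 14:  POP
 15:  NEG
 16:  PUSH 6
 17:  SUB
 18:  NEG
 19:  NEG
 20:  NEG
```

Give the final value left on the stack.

PUSH 3 -> [3]
DUP    -> [3, 3]
EQ     -> [1]
DUP    -> [1, 1]
DIV    -> [1]
NEG    -> [-1]
DUP    -> [-1, -1]
OVER   -> [-1, -1, -1]
OVER   -> [-1, -1, -1, -1]
SWAP   -> [-1, -1, -1, -1]
ADD    -> [-1, -1, -2]
SWAP   -> [-1, -2, -1]
POP    -> [-1, -2]
POP    -> [-1]
NEG    -> [1]
PUSH 6 -> [1, 6]
SUB    -> [-5]
NEG    -> [5]
NEG    -> [-5]
NEG    -> [5]

5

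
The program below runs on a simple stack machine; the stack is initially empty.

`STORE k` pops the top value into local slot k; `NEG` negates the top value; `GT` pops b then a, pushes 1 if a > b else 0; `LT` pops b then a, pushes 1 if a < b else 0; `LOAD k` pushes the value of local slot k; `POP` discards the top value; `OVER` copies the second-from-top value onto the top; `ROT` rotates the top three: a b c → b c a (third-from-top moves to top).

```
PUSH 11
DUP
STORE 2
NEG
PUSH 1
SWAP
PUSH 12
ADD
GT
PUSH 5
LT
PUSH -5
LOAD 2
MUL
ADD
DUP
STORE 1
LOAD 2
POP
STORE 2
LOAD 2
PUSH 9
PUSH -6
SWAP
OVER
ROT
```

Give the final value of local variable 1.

PUSH 11 : [11]
DUP     : [11, 11]
STORE 2 : [11]
NEG     : [-11]
PUSH 1  : [-11, 1]
SWAP    : [1, -11]
PUSH 12 : [1, -11, 12]
ADD     : [1, 1]
GT      : [0]
PUSH 5  : [0, 5]
LT      : [1]
PUSH -5 : [1, -5]
LOAD 2  : [1, -5, 11]
MUL     : [1, -55]
ADD     : [-54]
DUP     : [-54, -54]
STORE 1 : [-54]
LOAD 2  : [-54, 11]
POP     : [-54]
STORE 2 : []
LOAD 2  : [-54]
PUSH 9  : [-54, 9]
PUSH -6 : [-54, 9, -6]
SWAP    : [-54, -6, 9]
OVER    : [-54, -6, 9, -6]
ROT     : [-54, 9, -6, -6]

-54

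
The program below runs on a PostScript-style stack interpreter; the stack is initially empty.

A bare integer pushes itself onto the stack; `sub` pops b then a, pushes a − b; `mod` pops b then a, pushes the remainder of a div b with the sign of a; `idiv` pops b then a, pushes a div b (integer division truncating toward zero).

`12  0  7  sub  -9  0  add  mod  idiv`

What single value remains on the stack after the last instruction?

-1

12   -> 12
0    -> 12 0
7    -> 12 0 7
sub  -> 12 -7
-9   -> 12 -7 -9
0    -> 12 -7 -9 0
add  -> 12 -7 -9
mod  -> 12 -7
idiv -> -1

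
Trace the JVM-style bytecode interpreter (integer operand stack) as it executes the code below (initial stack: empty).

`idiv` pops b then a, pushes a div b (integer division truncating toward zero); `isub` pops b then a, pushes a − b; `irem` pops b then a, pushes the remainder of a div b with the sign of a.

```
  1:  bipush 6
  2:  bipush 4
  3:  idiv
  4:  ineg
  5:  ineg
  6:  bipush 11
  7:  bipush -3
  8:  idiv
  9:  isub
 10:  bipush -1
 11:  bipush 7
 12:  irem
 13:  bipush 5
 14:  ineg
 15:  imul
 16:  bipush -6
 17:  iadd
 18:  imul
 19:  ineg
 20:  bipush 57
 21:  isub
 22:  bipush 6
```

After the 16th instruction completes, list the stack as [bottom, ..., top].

[4, 5, -6]

bipush 6  → 6
bipush 4  → 6 4
idiv      → 1
ineg      → -1
ineg      → 1
bipush 11 → 1 11
bipush -3 → 1 11 -3
idiv      → 1 -3
isub      → 4
bipush -1 → 4 -1
bipush 7  → 4 -1 7
irem      → 4 -1
bipush 5  → 4 -1 5
ineg      → 4 -1 -5
imul      → 4 5
bipush -6 → 4 5 -6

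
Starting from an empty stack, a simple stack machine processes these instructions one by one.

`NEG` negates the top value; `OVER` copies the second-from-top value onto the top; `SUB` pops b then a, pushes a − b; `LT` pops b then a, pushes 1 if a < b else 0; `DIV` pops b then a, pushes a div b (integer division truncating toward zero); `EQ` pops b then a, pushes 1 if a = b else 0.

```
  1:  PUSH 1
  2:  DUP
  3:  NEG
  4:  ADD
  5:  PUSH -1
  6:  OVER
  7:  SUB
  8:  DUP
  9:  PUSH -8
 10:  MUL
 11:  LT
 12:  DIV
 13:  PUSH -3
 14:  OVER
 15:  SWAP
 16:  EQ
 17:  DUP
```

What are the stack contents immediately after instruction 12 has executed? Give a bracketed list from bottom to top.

[0]

PUSH 1  : 1
DUP     : 1 1
NEG     : 1 -1
ADD     : 0
PUSH -1 : 0 -1
OVER    : 0 -1 0
SUB     : 0 -1
DUP     : 0 -1 -1
PUSH -8 : 0 -1 -1 -8
MUL     : 0 -1 8
LT      : 0 1
DIV     : 0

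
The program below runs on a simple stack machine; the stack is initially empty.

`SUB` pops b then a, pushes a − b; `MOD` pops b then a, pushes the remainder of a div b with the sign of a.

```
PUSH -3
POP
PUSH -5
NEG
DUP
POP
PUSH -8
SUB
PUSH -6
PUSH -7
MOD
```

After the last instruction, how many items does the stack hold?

PUSH -3  -3
POP      (empty)
PUSH -5  -5
NEG      5
DUP      5 5
POP      5
PUSH -8  5 -8
SUB      13
PUSH -6  13 -6
PUSH -7  13 -6 -7
MOD      13 -6

2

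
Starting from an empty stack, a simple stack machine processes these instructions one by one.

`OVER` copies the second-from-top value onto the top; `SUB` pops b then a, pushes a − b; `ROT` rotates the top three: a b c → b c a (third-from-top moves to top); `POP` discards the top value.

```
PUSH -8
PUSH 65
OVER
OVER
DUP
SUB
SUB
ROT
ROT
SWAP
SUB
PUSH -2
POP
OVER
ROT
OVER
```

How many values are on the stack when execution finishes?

4

PUSH -8 → [-8]
PUSH 65 → [-8, 65]
OVER    → [-8, 65, -8]
OVER    → [-8, 65, -8, 65]
DUP     → [-8, 65, -8, 65, 65]
SUB     → [-8, 65, -8, 0]
SUB     → [-8, 65, -8]
ROT     → [65, -8, -8]
ROT     → [-8, -8, 65]
SWAP    → [-8, 65, -8]
SUB     → [-8, 73]
PUSH -2 → [-8, 73, -2]
POP     → [-8, 73]
OVER    → [-8, 73, -8]
ROT     → [73, -8, -8]
OVER    → [73, -8, -8, -8]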